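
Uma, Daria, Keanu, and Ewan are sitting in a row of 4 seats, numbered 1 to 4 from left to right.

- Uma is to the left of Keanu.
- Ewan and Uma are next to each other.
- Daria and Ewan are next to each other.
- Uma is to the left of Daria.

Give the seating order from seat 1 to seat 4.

Uma, Ewan, Daria, Keanu

From clue 1: Uma is in {1,2,3}.
From clues 1–2: Keanu is in {3,4}.
From clues 1–3: Ewan → seat 2, Keanu → seat 4.
From clues 1–4: Uma → seat 1, Daria → seat 3.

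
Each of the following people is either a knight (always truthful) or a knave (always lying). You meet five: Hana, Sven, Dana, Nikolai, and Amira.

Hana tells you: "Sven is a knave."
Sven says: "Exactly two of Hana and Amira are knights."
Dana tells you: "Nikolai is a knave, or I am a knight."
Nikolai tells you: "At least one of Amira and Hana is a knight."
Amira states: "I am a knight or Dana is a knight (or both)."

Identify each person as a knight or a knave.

Hana: knight, Sven: knave, Dana: knave, Nikolai: knight, Amira: knave

Consider Hana. Suppose Hana is a knave.
Then no assignment of the remaining roles makes every statement match its speaker's type — contradiction.
So Hana is a knight.
With that fixed, Nikolai's statement is true, so Nikolai is a knight.
Consider Sven. Suppose Sven is a knight.
Then Hana's statement comes out false, contradicting Hana being a knight.
So Sven is a knave.
Consider Dana. Suppose Dana is a knight.
Then no assignment of the remaining roles makes every statement match its speaker's type — contradiction.
So Dana is a knave.
Consider Amira. Suppose Amira is a knight.
Then Sven's statement comes out true, contradicting Sven being a knave.
So Amira is a knave.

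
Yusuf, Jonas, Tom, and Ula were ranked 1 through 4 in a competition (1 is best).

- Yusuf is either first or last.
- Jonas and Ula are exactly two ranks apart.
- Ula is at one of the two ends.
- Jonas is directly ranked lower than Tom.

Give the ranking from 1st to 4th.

Ula, Tom, Jonas, Yusuf

From clue 1: Yusuf is in {1,4}.
From clues 1–4: Ula → rank 1, Tom → rank 2, Jonas → rank 3, Yusuf → rank 4.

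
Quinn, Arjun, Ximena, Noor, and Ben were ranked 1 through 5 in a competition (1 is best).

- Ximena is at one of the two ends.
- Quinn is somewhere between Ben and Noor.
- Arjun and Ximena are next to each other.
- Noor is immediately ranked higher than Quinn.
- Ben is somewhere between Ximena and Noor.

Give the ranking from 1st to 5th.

Noor, Quinn, Ben, Arjun, Ximena

From clue 1: Ximena is in {1,5}.
From clues 1–3: Quinn is in {2,4}.
From clues 1–5: Noor → rank 1, Quinn → rank 2, Ben → rank 3, Arjun → rank 4, Ximena → rank 5.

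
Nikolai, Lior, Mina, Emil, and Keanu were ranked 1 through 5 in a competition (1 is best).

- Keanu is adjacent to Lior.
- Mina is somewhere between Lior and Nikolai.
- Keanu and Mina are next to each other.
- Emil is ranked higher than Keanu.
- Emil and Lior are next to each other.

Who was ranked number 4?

Mina

With clues 1–4, Emil, Lior, and Nikolai are ruled out for rank 4.
With clues 1–5, Keanu is ruled out for rank 4.
So rank 4 is Mina.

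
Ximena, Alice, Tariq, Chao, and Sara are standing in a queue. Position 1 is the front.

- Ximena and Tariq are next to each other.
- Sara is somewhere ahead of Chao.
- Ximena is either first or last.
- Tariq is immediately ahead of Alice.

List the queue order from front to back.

Ximena, Tariq, Alice, Sara, Chao

From clues 1–2: Chao is in {2,3,4,5}.
From clues 1–3: Ximena is in {1,5}.
From clues 1–4: Ximena → position 1, Tariq → position 2, Alice → position 3, Sara → position 4, Chao → position 5.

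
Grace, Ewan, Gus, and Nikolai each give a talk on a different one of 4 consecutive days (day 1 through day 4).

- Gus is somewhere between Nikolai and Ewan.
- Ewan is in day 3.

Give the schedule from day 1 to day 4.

Nikolai, Gus, Ewan, Grace

From clue 1: Gus is in {2,3}.
From clues 1–2: Nikolai → day 1, Gus → day 2, Ewan → day 3, Grace → day 4.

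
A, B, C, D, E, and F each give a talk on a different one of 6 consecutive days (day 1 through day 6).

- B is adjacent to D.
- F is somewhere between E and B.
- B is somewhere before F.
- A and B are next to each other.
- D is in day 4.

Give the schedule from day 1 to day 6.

From clues 1–2: F is in {2,3,4,5}.
From clues 1–3: E is in {4,5,6}.
From clues 1–4: B is in {2,3}.
From clues 1–5: C → day 1, A → day 2, B → day 3, D → day 4, F → day 5, E → day 6.

C, A, B, D, F, E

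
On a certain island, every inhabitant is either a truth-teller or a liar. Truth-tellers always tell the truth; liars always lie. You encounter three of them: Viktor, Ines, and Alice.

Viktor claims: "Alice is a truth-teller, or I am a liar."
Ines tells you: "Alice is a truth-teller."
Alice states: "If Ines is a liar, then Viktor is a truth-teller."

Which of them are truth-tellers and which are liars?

Viktor: truth-teller, Ines: truth-teller, Alice: truth-teller

Consider Viktor. Suppose Viktor is a liar.
Then Viktor's own statement would have to be false, but it can't be — contradiction.
So Viktor is a truth-teller.
With that fixed, Alice's statement is true, so Alice is a truth-teller.
With that fixed, Ines's statement is true, so Ines is a truth-teller.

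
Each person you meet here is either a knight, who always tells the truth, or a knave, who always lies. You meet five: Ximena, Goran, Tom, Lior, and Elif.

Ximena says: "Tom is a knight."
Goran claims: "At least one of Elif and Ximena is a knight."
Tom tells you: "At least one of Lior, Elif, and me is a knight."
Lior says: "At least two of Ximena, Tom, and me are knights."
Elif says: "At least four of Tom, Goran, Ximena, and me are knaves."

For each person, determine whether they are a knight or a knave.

Consider Ximena. Suppose Ximena is a knave.
Then no assignment of the remaining roles makes every statement match its speaker's type — contradiction.
So Ximena is a knight.
With that fixed, Goran's statement is true, so Goran is a knight.
With that fixed, Elif's statement is false, so Elif is a knave.
Consider Tom. Suppose Tom is a knave.
Then Ximena's statement comes out false, contradicting Ximena being a knight.
So Tom is a knight.
With that fixed, Lior's statement is true, so Lior is a knight.

Ximena: knight, Goran: knight, Tom: knight, Lior: knight, Elif: knave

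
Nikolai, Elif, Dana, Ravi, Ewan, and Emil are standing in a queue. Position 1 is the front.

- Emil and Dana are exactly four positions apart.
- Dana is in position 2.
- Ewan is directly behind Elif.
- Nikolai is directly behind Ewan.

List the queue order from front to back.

Ravi, Dana, Elif, Ewan, Nikolai, Emil

From clue 1: Dana is in {1,2,5,6}.
From clues 1–2: Dana → position 2, Emil → position 6.
From clues 1–3: Elif is in {3,4}.
From clues 1–4: Ravi → position 1, Elif → position 3, Ewan → position 4, Nikolai → position 5.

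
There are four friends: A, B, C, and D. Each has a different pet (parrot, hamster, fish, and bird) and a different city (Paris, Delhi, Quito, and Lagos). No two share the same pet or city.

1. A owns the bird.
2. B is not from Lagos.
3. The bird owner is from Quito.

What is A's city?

With clues 1–3, Delhi, Lagos, and Paris are impossible for A's city.
That leaves Quito.

Quito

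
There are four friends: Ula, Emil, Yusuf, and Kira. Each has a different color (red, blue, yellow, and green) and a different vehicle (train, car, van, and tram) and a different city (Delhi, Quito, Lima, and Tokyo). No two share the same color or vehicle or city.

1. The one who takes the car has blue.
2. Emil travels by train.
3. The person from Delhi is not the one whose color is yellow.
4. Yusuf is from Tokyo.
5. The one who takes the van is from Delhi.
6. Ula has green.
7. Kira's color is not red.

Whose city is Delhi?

Ula

With clues 1–4, Yusuf is impossible for the one with city Delhi.
With clues 1–5, Emil is impossible for the one with city Delhi.
With clues 1–7, Kira is impossible for the one with city Delhi.
That leaves Ula.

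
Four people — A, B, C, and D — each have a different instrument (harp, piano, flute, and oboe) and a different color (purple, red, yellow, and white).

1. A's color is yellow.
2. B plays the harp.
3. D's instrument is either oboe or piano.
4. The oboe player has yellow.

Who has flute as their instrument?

C

With clues 1–2, B is impossible for the one with instrument flute.
With clues 1–3, D is impossible for the one with instrument flute.
With clues 1–4, A is impossible for the one with instrument flute.
That leaves C.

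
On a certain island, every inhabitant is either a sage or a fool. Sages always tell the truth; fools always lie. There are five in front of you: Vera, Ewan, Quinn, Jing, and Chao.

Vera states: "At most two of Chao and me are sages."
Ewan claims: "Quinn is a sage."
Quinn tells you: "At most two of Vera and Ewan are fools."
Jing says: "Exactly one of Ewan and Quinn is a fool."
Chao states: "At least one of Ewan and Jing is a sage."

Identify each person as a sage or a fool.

Vera: sage, Ewan: sage, Quinn: sage, Jing: fool, Chao: sage

Regardless of anyone's role, Vera's statement is true, so Vera is a sage.
With that fixed, Quinn's statement is true, so Quinn is a sage.
With that fixed, Ewan's statement is true, so Ewan is a sage.
With that fixed, Jing's statement is false, so Jing is a fool.
With that fixed, Chao's statement is true, so Chao is a sage.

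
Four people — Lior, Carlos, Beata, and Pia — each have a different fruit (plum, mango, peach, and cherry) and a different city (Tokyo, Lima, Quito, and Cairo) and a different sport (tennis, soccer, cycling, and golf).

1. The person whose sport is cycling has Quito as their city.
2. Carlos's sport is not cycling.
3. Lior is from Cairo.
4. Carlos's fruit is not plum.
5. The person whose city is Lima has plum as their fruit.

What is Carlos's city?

Tokyo

With clues 1–2, Quito is impossible for Carlos's city.
With clues 1–3, Cairo is impossible for Carlos's city.
With clues 1–5, Lima is impossible for Carlos's city.
That leaves Tokyo.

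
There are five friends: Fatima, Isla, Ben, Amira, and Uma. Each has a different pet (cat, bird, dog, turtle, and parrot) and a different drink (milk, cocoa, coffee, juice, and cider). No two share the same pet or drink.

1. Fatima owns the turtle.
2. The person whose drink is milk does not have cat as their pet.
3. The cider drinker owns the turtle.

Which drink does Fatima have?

cider

With clues 1–3, cocoa, coffee, juice, and milk are impossible for Fatima's drink.
That leaves cider.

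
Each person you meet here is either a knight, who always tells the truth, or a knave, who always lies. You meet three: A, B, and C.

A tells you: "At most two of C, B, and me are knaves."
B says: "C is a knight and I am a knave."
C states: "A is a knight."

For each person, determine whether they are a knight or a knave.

Consider A. Suppose A is a knight.
Then no assignment of the remaining roles makes every statement match its speaker's type — contradiction.
So A is a knave.
With that fixed, C's statement is false, so C is a knave.
With that fixed, B's statement is false, so B is a knave.

A: knave, B: knave, C: knave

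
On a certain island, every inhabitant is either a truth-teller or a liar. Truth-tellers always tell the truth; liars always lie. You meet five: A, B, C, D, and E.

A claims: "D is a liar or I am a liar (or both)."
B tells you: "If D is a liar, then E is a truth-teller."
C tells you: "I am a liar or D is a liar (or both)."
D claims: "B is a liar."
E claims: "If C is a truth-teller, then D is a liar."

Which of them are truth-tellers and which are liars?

Consider A. Suppose A is a liar.
Then A's own statement would have to be false, but it can't be — contradiction.
So A is a truth-teller.
Consider B. Suppose B is a liar.
Then no assignment of the remaining roles makes every statement match its speaker's type — contradiction.
So B is a truth-teller.
With that fixed, D's statement is false, so D is a liar.
With that fixed, E's statement is true, so E is a truth-teller.
With that fixed, C's statement is true, so C is a truth-teller.

A: truth-teller, B: truth-teller, C: truth-teller, D: liar, E: truth-teller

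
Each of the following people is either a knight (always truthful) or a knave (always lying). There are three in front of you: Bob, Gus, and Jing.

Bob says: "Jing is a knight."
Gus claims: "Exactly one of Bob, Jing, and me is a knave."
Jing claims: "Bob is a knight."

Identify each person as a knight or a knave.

Bob: knave, Gus: knave, Jing: knave

Consider Bob. Suppose Bob is a knight.
Then no assignment of the remaining roles makes every statement match its speaker's type — contradiction.
So Bob is a knave.
With that fixed, Jing's statement is false, so Jing is a knave.
With that fixed, Gus's statement is false, so Gus is a knave.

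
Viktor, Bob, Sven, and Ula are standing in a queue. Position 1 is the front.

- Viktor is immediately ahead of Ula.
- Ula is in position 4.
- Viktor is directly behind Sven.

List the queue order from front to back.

Bob, Sven, Viktor, Ula

From clue 1: Viktor is in {1,2,3}.
From clues 1–2: Viktor → position 3, Ula → position 4.
From clues 1–3: Bob → position 1, Sven → position 2.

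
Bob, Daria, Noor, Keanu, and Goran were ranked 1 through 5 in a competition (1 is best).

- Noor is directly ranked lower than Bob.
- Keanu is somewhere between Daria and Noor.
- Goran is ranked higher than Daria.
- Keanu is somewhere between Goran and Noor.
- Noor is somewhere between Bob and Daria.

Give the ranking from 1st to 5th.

Bob, Noor, Keanu, Goran, Daria

From clue 1: Bob is in {1,2,3,4}.
From clues 1–2: Keanu is in {2,3,4}.
From clues 1–3: Daria is in {2,5}.
From clues 1–4: Keanu → rank 3.
From clues 1–5: Bob → rank 1, Noor → rank 2, Goran → rank 4, Daria → rank 5.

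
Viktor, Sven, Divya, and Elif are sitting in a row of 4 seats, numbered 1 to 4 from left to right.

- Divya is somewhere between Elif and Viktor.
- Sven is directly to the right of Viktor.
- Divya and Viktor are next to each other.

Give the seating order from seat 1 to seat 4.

Elif, Divya, Viktor, Sven

From clue 1: Divya is in {2,3}.
From clues 1–2: Viktor is in {1,3}.
From clues 1–3: Elif → seat 1, Divya → seat 2, Viktor → seat 3, Sven → seat 4.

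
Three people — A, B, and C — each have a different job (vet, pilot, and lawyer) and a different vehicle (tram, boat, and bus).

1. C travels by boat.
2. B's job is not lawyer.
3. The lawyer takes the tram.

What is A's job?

lawyer

With clues 1–3, pilot and vet are impossible for A's job.
That leaves lawyer.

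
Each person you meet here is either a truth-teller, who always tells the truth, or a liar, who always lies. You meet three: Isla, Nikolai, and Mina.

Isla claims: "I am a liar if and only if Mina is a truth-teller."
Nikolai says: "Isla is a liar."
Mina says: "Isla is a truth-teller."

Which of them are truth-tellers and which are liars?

Consider Isla. Suppose Isla is a truth-teller.
Then no assignment of the remaining roles makes every statement match its speaker's type — contradiction.
So Isla is a liar.
With that fixed, Nikolai's statement is true, so Nikolai is a truth-teller.
With that fixed, Mina's statement is false, so Mina is a liar.

Isla: liar, Nikolai: truth-teller, Mina: liar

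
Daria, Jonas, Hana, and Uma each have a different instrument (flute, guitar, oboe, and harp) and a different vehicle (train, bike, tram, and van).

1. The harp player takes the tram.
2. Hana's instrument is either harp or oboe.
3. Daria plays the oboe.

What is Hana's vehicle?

tram

With clues 1–3, bike, train, and van are impossible for Hana's vehicle.
That leaves tram.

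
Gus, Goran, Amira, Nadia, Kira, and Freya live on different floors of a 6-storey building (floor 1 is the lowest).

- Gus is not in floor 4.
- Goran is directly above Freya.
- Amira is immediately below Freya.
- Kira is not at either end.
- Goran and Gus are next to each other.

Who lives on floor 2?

With clues 1–3, Goran is ruled out for floor 2.
With clues 1–5, Amira, Freya, Gus, and Nadia are ruled out for floor 2.
So floor 2 is Kira.

Kira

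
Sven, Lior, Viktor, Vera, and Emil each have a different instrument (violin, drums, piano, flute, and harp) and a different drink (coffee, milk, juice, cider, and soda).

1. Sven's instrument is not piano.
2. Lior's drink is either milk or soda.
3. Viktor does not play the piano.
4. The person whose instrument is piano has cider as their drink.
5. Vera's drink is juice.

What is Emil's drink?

cider

With clues 1–5, coffee, juice, milk, and soda are impossible for Emil's drink.
That leaves cider.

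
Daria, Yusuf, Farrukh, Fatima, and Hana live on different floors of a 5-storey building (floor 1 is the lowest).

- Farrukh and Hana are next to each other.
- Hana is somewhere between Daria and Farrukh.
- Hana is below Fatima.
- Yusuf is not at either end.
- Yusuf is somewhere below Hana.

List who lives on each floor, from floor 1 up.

Daria, Yusuf, Hana, Farrukh, Fatima

From clues 1–2: Hana is in {2,3,4}.
From clues 1–3: Hana is in {2,3}.
From clues 1–5: Daria → floor 1, Yusuf → floor 2, Hana → floor 3, Farrukh → floor 4, Fatima → floor 5.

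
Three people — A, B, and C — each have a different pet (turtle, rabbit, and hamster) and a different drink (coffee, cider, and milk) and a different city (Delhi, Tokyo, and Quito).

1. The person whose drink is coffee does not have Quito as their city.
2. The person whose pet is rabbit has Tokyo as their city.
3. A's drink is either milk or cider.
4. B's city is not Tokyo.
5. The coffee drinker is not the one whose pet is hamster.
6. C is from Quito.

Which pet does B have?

With clues 1–4, rabbit is impossible for B's pet.
With clues 1–6, hamster is impossible for B's pet.
That leaves turtle.

turtle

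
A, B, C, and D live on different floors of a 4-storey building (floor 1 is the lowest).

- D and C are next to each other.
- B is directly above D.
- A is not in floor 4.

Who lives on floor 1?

With clues 1–2, B and D are ruled out for floor 1.
With clues 1–3, C is ruled out for floor 1.
So floor 1 is A.

A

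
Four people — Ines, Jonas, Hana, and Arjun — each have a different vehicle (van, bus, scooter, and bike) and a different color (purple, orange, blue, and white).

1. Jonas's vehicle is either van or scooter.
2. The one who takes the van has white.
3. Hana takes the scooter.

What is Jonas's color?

With clues 1–3, blue, orange, and purple are impossible for Jonas's color.
That leaves white.

white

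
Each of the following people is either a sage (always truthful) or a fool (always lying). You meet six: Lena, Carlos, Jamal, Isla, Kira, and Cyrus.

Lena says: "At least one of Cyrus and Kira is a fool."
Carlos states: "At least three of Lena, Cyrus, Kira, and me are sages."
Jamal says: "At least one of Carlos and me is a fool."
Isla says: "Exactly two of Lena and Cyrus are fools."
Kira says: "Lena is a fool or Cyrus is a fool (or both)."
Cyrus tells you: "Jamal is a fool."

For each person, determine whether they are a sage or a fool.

Lena: sage, Carlos: fool, Jamal: sage, Isla: fool, Kira: sage, Cyrus: fool

Consider Lena. Suppose Lena is a fool.
Then no assignment of the remaining roles makes every statement match its speaker's type — contradiction.
So Lena is a sage.
With that fixed, Isla's statement is false, so Isla is a fool.
Consider Carlos. Suppose Carlos is a sage.
Then whichever role Jamal has, Jamal's statement has the wrong truth value — contradiction.
So Carlos is a fool.
With that fixed, Jamal's statement is true, so Jamal is a sage.
With that fixed, Cyrus's statement is false, so Cyrus is a fool.
With that fixed, Kira's statement is true, so Kira is a sage.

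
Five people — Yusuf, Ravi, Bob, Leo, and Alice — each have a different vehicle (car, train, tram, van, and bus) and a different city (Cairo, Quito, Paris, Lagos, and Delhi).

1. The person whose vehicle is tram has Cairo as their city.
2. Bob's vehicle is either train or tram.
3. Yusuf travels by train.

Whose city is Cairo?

Bob

With clues 1–3, Alice, Leo, Ravi, and Yusuf are impossible for the one with city Cairo.
That leaves Bob.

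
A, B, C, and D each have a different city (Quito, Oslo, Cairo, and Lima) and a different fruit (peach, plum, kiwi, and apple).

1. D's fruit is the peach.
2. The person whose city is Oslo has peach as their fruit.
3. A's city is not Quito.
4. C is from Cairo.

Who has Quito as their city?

With clues 1–2, D is impossible for the one with city Quito.
With clues 1–3, A is impossible for the one with city Quito.
With clues 1–4, C is impossible for the one with city Quito.
That leaves B.

B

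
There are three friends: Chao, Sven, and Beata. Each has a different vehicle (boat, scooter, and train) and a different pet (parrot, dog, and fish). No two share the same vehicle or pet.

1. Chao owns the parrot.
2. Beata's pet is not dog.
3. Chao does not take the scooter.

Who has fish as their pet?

Beata

Clue 1 rules out Chao for the one with pet fish.
With clues 1–2, Sven is impossible for the one with pet fish.
That leaves Beata.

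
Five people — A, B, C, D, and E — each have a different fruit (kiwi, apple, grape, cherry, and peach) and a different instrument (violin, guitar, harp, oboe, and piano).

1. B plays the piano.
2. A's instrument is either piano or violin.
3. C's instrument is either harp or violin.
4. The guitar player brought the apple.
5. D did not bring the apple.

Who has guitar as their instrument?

Clue 1 rules out B for the one with instrument guitar.
With clues 1–2, A is impossible for the one with instrument guitar.
With clues 1–3, C is impossible for the one with instrument guitar.
With clues 1–5, D is impossible for the one with instrument guitar.
That leaves E.

E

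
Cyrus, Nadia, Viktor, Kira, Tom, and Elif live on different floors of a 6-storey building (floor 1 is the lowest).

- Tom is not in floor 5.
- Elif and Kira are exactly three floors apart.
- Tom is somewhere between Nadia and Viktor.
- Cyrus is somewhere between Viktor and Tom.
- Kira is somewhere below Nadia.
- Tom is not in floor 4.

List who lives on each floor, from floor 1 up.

From clue 1: Tom is in {1,2,3,4,6}.
From clues 1–3: Tom is in {2,3,4}.
From clues 1–4: Viktor is in {1,5,6}.
From clues 1–5: Viktor is in {1,6}.
From clues 1–6: Kira → floor 1, Nadia → floor 2, Tom → floor 3, Elif → floor 4, Cyrus → floor 5, Viktor → floor 6.

Kira, Nadia, Tom, Elif, Cyrus, Viktor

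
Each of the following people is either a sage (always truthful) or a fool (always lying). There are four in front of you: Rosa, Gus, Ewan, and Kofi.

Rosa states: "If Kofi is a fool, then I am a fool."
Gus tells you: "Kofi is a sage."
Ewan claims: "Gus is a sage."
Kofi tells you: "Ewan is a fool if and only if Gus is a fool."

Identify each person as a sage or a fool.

Consider Rosa. Suppose Rosa is a fool.
Then Rosa's own statement would have to be false, but it can't be — contradiction.
So Rosa is a sage.
Consider Gus. Suppose Gus is a fool.
Then no assignment of the remaining roles makes every statement match its speaker's type — contradiction.
So Gus is a sage.
With that fixed, Ewan's statement is true, so Ewan is a sage.
With that fixed, Kofi's statement is true, so Kofi is a sage.

Rosa: sage, Gus: sage, Ewan: sage, Kofi: sage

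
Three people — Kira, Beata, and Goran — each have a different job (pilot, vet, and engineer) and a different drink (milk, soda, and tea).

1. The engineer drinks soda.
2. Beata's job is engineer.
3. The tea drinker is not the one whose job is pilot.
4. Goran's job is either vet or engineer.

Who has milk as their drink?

With clues 1–2, Beata is impossible for the one with drink milk.
With clues 1–4, Goran is impossible for the one with drink milk.
That leaves Kira.

Kira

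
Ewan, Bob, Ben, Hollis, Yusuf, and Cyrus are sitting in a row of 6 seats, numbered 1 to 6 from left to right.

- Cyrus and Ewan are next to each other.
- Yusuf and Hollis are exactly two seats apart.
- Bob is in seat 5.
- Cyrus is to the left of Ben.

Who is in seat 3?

With clues 1–3, Bob, Hollis, and Yusuf are ruled out for seat 3.
With clues 1–4, Cyrus and Ewan are ruled out for seat 3.
So seat 3 is Ben.

Ben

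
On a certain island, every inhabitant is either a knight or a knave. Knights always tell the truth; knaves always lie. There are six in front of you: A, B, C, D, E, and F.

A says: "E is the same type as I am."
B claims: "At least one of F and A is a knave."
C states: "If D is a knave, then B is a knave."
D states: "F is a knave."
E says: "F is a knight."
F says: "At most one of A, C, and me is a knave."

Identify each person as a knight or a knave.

Consider A. Suppose A is a knave.
Then no assignment of the remaining roles makes every statement match its speaker's type — contradiction.
So A is a knight.
Consider B. Suppose B is a knight.
Then no assignment of the remaining roles makes every statement match its speaker's type — contradiction.
So B is a knave.
With that fixed, C's statement is true, so C is a knight.
With that fixed, F's statement is true, so F is a knight.
With that fixed, D's statement is false, so D is a knave.
With that fixed, E's statement is true, so E is a knight.

A: knight, B: knave, C: knight, D: knave, E: knight, F: knight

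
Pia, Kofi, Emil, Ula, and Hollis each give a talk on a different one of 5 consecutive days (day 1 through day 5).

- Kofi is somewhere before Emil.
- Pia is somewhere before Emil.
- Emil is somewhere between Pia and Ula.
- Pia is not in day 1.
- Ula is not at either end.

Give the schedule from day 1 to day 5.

From clue 1: Kofi is in {1,2,3,4}.
From clues 1–2: Emil is in {3,4,5}.
From clues 1–3: Emil is in {3,4}.
From clues 1–4: Pia is in {2,3}.
From clues 1–5: Kofi → day 1, Pia → day 2, Emil → day 3, Ula → day 4, Hollis → day 5.

Kofi, Pia, Emil, Ula, Hollis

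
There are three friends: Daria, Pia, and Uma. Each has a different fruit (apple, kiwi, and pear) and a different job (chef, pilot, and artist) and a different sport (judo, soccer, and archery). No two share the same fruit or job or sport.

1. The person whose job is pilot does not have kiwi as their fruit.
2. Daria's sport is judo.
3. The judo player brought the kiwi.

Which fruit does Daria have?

With clues 1–3, apple and pear are impossible for Daria's fruit.
That leaves kiwi.

kiwi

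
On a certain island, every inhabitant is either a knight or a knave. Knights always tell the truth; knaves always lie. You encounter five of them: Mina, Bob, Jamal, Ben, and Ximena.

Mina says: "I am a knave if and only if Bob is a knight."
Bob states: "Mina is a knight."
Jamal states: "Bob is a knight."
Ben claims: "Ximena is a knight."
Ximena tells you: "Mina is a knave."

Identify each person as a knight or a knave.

Mina: knave, Bob: knave, Jamal: knave, Ben: knight, Ximena: knight

Consider Mina. Suppose Mina is a knight.
Then no assignment of the remaining roles makes every statement match its speaker's type — contradiction.
So Mina is a knave.
With that fixed, Bob's statement is false, so Bob is a knave.
With that fixed, Jamal's statement is false, so Jamal is a knave.
With that fixed, Ximena's statement is true, so Ximena is a knight.
With that fixed, Ben's statement is true, so Ben is a knight.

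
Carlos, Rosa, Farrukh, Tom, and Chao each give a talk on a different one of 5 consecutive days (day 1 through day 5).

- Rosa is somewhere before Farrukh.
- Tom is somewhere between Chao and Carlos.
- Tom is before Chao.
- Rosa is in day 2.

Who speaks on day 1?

With clue 1, Farrukh is ruled out for day 1.
With clues 1–2, Tom is ruled out for day 1.
With clues 1–3, Chao is ruled out for day 1.
With clues 1–4, Rosa is ruled out for day 1.
So day 1 is Carlos.

Carlos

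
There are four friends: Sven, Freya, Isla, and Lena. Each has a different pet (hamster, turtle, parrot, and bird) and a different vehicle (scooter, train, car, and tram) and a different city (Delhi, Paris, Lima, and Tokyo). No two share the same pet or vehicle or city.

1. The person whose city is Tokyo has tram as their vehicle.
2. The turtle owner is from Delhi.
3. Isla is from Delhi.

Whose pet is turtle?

Isla

With clues 1–3, Freya, Lena, and Sven are impossible for the one with pet turtle.
That leaves Isla.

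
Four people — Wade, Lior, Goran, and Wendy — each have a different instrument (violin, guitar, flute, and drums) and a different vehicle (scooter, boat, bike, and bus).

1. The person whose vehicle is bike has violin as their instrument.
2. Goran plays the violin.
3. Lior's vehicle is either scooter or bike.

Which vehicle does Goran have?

With clues 1–2, boat, bus, and scooter are impossible for Goran's vehicle.
That leaves bike.

bike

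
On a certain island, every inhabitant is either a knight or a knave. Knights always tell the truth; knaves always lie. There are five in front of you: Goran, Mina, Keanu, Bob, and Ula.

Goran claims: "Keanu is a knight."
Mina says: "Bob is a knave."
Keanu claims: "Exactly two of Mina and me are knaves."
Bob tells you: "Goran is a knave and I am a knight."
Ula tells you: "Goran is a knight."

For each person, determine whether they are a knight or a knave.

Consider Goran. Suppose Goran is a knight.
Then no assignment of the remaining roles makes every statement match its speaker's type — contradiction.
So Goran is a knave.
With that fixed, Ula's statement is false, so Ula is a knave.
Consider Mina. Suppose Mina is a knave.
Then whichever role Keanu has, Keanu's statement has the wrong truth value — contradiction.
So Mina is a knight.
With that fixed, Keanu's statement is false, so Keanu is a knave.
Consider Bob. Suppose Bob is a knight.
Then Mina's statement comes out false, contradicting Mina being a knight.
So Bob is a knave.

Goran: knave, Mina: knight, Keanu: knave, Bob: knave, Ula: knave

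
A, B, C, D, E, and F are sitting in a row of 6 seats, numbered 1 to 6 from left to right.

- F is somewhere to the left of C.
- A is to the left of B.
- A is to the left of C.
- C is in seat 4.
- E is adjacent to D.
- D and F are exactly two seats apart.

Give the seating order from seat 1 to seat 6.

A, B, F, C, D, E

From clue 1: C is in {2,3,4,5,6}.
From clues 1–2: A is in {1,2,3,4,5}.
From clues 1–3: A is in {1,2,3,4}.
From clues 1–4: C → seat 4.
From clues 1–5: A is in {1,2}.
From clues 1–6: A → seat 1, B → seat 2, F → seat 3, D → seat 5, E → seat 6.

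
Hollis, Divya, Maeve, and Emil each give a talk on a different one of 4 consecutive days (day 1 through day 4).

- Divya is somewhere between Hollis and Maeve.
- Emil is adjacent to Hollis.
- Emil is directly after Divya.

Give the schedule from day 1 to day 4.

From clue 1: Divya is in {2,3}.
From clues 1–3: Maeve → day 1, Divya → day 2, Emil → day 3, Hollis → day 4.

Maeve, Divya, Emil, Hollis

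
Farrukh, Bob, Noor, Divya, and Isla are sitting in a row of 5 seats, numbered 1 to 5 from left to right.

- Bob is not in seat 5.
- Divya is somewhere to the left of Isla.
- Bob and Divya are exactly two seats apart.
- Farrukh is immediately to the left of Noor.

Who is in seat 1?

Divya

With clues 1–2, Isla is ruled out for seat 1.
With clues 1–4, Bob, Farrukh, and Noor are ruled out for seat 1.
So seat 1 is Divya.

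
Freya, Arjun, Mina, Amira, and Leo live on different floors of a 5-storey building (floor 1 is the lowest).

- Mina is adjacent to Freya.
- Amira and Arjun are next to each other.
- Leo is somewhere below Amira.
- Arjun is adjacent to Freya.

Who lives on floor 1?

Leo

With clues 1–3, Amira and Arjun are ruled out for floor 1.
With clues 1–4, Freya and Mina are ruled out for floor 1.
So floor 1 is Leo.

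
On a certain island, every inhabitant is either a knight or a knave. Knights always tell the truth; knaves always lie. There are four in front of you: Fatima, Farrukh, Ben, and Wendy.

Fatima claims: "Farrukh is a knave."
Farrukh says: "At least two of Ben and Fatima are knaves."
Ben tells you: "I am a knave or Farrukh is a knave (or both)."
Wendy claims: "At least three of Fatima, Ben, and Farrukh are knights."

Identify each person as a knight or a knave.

Fatima: knight, Farrukh: knave, Ben: knight, Wendy: knave

Consider Fatima. Suppose Fatima is a knave.
Then no assignment of the remaining roles makes every statement match its speaker's type — contradiction.
So Fatima is a knight.
With that fixed, Farrukh's statement is false, so Farrukh is a knave.
With that fixed, Ben's statement is true, so Ben is a knight.
With that fixed, Wendy's statement is false, so Wendy is a knave.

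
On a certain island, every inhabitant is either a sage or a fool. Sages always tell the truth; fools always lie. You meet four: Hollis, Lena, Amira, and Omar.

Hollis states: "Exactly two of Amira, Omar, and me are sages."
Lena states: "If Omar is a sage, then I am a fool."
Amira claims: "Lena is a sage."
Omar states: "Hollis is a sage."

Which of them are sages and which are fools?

Hollis: fool, Lena: sage, Amira: sage, Omar: fool

Consider Hollis. Suppose Hollis is a sage.
Then no assignment of the remaining roles makes every statement match its speaker's type — contradiction.
So Hollis is a fool.
With that fixed, Omar's statement is false, so Omar is a fool.
With that fixed, Lena's statement is true, so Lena is a sage.
With that fixed, Amira's statement is true, so Amira is a sage.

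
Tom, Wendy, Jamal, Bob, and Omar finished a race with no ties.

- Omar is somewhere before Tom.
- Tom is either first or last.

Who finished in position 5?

With clue 1, Omar is ruled out for place 5.
With clues 1–2, Bob, Jamal, and Wendy are ruled out for place 5.
So place 5 is Tom.

Tom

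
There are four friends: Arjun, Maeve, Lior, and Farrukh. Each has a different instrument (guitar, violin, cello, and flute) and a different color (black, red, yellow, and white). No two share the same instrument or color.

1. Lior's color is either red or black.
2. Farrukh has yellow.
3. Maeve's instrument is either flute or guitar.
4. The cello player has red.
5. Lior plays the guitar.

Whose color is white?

Clue 1 rules out Lior for the one with color white.
With clues 1–2, Farrukh is impossible for the one with color white.
With clues 1–5, Arjun is impossible for the one with color white.
That leaves Maeve.

Maeve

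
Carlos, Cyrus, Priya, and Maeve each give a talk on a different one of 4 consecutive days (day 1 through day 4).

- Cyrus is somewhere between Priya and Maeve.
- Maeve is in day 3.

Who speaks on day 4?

With clue 1, Cyrus is ruled out for day 4.
With clues 1–2, Maeve and Priya are ruled out for day 4.
So day 4 is Carlos.

Carlos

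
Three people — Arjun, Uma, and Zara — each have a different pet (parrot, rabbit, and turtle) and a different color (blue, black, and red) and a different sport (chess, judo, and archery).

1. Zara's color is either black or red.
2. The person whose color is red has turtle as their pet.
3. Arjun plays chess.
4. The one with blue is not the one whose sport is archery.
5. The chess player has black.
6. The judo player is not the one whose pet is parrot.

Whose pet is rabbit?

With clues 1–5, Zara is impossible for the one with pet rabbit.
With clues 1–6, Arjun is impossible for the one with pet rabbit.
That leaves Uma.

Uma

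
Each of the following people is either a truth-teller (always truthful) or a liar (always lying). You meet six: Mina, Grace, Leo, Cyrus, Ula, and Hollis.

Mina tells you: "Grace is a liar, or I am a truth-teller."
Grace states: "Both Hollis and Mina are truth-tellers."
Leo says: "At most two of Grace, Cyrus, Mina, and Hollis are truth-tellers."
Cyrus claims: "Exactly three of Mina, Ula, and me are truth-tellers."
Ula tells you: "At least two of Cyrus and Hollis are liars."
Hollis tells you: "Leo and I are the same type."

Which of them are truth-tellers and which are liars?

Consider Mina. Suppose Mina is a liar.
Then no assignment of the remaining roles makes every statement match its speaker's type — contradiction.
So Mina is a truth-teller.
Consider Grace. Suppose Grace is a truth-teller.
Then no assignment of the remaining roles makes every statement match its speaker's type — contradiction.
So Grace is a liar.
Consider Leo. Suppose Leo is a liar.
Then whichever role Hollis has, Hollis's statement has the wrong truth value — contradiction.
So Leo is a truth-teller.
Consider Cyrus. Suppose Cyrus is a truth-teller.
Then no assignment of the remaining roles makes every statement match its speaker's type — contradiction.
So Cyrus is a liar.
Consider Ula. Suppose Ula is a liar.
Then no assignment of the remaining roles makes every statement match its speaker's type — contradiction.
So Ula is a truth-teller.
Consider Hollis. Suppose Hollis is a truth-teller.
Then Grace's statement comes out true, contradicting Grace being a liar.
So Hollis is a liar.

Mina: truth-teller, Grace: liar, Leo: truth-teller, Cyrus: liar, Ula: truth-teller, Hollis: liar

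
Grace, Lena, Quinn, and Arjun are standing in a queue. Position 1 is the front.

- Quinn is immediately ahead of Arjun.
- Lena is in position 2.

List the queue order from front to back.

Grace, Lena, Quinn, Arjun

From clue 1: Quinn is in {1,2,3}.
From clues 1–2: Grace → position 1, Lena → position 2, Quinn → position 3, Arjun → position 4.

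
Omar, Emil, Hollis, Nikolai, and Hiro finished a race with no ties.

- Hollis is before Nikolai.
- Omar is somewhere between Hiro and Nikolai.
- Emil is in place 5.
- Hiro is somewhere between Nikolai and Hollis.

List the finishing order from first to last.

Hollis, Hiro, Omar, Nikolai, Emil

From clue 1: Hollis is in {1,2,3,4}.
From clues 1–2: Omar is in {2,3,4}.
From clues 1–3: Emil → place 5.
From clues 1–4: Hollis → place 1, Hiro → place 2, Omar → place 3, Nikolai → place 4.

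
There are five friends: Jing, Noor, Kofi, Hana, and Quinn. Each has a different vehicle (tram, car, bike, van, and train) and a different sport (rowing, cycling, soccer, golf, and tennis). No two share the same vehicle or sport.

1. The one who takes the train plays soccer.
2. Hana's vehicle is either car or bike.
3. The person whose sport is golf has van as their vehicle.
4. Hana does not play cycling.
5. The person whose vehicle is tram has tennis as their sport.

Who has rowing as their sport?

With clues 1–5, Jing, Kofi, Noor, and Quinn are impossible for the one with sport rowing.
That leaves Hana.

Hana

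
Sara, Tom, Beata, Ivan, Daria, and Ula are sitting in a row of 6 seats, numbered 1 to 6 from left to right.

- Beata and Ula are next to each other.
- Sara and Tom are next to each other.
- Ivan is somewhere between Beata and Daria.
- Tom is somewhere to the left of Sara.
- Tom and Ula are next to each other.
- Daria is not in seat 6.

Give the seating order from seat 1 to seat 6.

From clues 1–3: Ivan is in {2,3,4,5}.
From clues 1–5: Sara is in {4,6}.
From clues 1–6: Daria → seat 1, Ivan → seat 2, Beata → seat 3, Ula → seat 4, Tom → seat 5, Sara → seat 6.

Daria, Ivan, Beata, Ula, Tom, Sara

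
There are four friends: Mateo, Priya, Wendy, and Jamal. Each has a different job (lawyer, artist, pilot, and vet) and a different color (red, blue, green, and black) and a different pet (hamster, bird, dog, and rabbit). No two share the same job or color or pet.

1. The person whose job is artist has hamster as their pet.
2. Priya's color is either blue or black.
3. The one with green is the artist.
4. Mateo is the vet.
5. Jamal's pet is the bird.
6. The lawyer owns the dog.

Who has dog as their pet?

Priya

With clues 1–5, Jamal and Wendy are impossible for the one with pet dog.
With clues 1–6, Mateo is impossible for the one with pet dog.
That leaves Priya.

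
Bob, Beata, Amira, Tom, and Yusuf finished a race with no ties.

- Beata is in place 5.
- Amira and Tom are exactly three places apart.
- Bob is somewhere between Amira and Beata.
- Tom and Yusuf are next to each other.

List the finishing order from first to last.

Amira, Bob, Yusuf, Tom, Beata

From clue 1: Beata → place 5.
From clues 1–2: Bob is in {2,3}.
From clues 1–3: Amira → place 1, Tom → place 4.
From clues 1–4: Bob → place 2, Yusuf → place 3.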